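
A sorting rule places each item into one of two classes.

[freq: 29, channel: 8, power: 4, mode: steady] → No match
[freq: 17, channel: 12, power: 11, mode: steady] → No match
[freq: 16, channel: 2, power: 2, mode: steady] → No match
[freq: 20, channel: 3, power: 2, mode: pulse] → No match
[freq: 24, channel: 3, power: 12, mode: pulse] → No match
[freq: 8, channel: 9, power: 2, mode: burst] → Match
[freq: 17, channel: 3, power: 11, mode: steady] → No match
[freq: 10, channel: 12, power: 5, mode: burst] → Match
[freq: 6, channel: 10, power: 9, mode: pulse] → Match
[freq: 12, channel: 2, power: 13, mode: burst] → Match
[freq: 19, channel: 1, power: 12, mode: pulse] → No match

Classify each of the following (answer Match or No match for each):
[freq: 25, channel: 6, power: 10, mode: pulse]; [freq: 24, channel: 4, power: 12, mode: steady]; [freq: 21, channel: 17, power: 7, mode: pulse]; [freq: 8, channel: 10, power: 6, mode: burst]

All 'Match' examples share one property — freq ≤ 12 — and every 'No match' example lacks it.
[freq: 25, channel: 6, power: 10, mode: pulse]: freq = 25 — does not pass, so No match.
[freq: 24, channel: 4, power: 12, mode: steady]: freq = 24 — does not pass, so No match.
[freq: 21, channel: 17, power: 7, mode: pulse]: freq = 21 — does not pass, so No match.
[freq: 8, channel: 10, power: 6, mode: burst]: freq = 8 — has this property, so Match.

No match, No match, No match, Match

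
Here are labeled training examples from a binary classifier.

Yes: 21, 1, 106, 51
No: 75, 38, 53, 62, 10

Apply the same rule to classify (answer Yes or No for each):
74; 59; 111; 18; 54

The rule appears to be: ≡ 1 (mod 5).
No: 74, since 74 mod 5 = 4. No: 59, since 59 mod 5 = 4. Yes: 111, since 111 mod 5 = 1. No: 18, since 18 mod 5 = 3. No: 54, since 54 mod 5 = 4.

No, No, Yes, No, No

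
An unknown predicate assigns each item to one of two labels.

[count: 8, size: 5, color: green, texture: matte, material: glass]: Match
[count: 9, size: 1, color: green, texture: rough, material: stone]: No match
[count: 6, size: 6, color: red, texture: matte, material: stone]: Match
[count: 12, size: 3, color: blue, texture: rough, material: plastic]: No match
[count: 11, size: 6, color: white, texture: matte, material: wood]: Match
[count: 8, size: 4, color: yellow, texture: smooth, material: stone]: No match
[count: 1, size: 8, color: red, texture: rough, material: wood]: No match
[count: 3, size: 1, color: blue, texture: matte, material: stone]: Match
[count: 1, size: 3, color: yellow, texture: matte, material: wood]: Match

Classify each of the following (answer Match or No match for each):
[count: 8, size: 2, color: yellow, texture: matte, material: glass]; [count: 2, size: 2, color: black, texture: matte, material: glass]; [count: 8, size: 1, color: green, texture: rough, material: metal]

Match, Match, No match

All 'Match' examples share one property — texture is matte — and every 'No match' example lacks it.
[count: 8, size: 2, color: yellow, texture: matte, material: glass] — texture is matte, hence Match.
[count: 2, size: 2, color: black, texture: matte, material: glass] — texture is matte, hence Match.
[count: 8, size: 1, color: green, texture: rough, material: metal] — texture is rough, hence No match.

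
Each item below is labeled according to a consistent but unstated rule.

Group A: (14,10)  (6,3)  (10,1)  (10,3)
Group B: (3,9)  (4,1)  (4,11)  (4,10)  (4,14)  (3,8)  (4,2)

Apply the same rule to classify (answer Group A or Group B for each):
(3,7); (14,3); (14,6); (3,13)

The pattern is that an item is 'Group A' exactly when: first ≥ 6.
(3,7): Group B (first 3). (14,3): Group A (first 14). (14,6): Group A (first 14). (3,13): Group B (first 3).

Group B, Group A, Group A, Group B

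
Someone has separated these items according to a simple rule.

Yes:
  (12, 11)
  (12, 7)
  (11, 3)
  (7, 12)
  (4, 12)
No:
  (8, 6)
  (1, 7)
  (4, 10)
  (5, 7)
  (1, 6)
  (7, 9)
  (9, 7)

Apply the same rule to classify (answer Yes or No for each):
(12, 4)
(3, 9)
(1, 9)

Yes, No, No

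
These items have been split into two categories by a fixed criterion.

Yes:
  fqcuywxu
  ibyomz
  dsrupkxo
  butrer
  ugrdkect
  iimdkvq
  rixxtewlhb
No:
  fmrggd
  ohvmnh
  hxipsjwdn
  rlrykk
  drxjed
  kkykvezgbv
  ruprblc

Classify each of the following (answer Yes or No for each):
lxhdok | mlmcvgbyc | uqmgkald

No, No, Yes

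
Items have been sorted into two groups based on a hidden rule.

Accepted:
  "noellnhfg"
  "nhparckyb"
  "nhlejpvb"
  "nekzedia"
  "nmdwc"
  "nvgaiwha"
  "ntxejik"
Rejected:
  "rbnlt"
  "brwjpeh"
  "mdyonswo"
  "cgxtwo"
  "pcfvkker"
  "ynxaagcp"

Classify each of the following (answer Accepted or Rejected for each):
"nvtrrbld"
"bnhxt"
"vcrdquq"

Accepted, Rejected, Rejected

Looking at the examples, the only property every 'Accepted' case has and every 'Rejected' case lacks is: starts with 'n'.
"nvtrrbld": Accepted (starts with 'n'). "bnhxt": Rejected (starts with 'b'). "vcrdquq": Rejected (starts with 'v').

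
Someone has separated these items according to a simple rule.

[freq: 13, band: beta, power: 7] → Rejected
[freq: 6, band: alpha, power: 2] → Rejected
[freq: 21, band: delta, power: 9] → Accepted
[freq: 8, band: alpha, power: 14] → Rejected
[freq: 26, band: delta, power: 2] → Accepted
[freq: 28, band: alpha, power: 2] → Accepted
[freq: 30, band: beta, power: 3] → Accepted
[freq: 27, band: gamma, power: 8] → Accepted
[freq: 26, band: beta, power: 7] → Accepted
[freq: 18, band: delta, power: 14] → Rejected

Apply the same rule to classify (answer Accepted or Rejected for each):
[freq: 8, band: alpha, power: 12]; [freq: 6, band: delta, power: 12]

Rejected, Rejected

The simplest hypothesis consistent with all the labels is: freq ≥ 21.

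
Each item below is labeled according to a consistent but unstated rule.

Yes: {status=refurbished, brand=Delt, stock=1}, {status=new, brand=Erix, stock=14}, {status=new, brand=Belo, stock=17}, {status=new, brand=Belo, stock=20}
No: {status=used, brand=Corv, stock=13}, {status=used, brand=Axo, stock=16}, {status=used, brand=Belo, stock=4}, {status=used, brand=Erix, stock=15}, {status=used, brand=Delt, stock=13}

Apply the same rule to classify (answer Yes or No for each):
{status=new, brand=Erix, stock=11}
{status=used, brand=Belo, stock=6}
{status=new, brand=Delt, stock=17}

The classifier is using: status is not used.

Yes, No, Yes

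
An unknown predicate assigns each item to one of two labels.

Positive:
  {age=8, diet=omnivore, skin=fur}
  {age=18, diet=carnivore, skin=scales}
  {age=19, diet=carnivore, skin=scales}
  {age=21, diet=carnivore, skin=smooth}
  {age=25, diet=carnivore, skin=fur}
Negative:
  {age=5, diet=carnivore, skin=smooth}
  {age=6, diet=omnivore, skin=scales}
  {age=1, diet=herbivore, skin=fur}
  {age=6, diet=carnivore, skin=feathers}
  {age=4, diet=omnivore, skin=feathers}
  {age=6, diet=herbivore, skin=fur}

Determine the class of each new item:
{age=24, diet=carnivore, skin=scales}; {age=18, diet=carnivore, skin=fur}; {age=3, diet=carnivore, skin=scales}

The simplest hypothesis consistent with all the labels is: age ≥ 8.
{age=24, diet=carnivore, skin=scales}: age = 24, satisfies this → Positive. {age=18, diet=carnivore, skin=fur}: age = 18, satisfies this → Positive. {age=3, diet=carnivore, skin=scales}: age = 3, fails the rule → Negative.

Positive, Positive, Negative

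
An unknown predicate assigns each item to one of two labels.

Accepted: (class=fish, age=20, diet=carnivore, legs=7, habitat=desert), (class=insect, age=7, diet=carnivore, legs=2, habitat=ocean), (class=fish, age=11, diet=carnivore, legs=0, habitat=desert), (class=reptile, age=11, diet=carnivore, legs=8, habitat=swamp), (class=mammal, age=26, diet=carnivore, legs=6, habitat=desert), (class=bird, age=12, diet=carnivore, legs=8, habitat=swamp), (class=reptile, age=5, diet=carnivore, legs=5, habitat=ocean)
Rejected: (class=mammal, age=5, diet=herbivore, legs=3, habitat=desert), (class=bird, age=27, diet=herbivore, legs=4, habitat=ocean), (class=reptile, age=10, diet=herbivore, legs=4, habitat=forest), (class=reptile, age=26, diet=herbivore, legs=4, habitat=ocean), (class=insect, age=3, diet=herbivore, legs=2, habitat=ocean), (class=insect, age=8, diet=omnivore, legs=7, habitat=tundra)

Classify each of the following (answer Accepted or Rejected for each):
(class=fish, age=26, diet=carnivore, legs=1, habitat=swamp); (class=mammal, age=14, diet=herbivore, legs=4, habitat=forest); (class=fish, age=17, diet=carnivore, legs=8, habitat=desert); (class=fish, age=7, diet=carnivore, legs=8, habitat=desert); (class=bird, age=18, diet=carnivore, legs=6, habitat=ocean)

Looking at the examples, the only property every 'Accepted' case has and every 'Rejected' case lacks is: diet is carnivore.
(class=fish, age=26, diet=carnivore, legs=1, habitat=swamp) → diet is carnivore → Accepted. (class=mammal, age=14, diet=herbivore, legs=4, habitat=forest) → diet is herbivore → Rejected. (class=fish, age=17, diet=carnivore, legs=8, habitat=desert) → diet is carnivore → Accepted. (class=fish, age=7, diet=carnivore, legs=8, habitat=desert) → diet is carnivore → Accepted. (class=bird, age=18, diet=carnivore, legs=6, habitat=ocean) → diet is carnivore → Accepted.

Accepted, Rejected, Accepted, Accepted, Accepted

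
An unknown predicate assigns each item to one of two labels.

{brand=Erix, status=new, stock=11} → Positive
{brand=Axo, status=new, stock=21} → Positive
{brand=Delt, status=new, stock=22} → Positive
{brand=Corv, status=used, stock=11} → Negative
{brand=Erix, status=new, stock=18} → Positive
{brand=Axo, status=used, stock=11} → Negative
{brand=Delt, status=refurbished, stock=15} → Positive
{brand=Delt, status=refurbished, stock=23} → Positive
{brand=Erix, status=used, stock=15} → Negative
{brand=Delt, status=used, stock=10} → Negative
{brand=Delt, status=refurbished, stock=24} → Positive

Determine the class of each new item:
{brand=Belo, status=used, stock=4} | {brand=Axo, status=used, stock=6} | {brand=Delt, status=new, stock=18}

Looking at the examples, the only property every 'Positive' case has and every 'Negative' case lacks is: status is not used.
{brand=Belo, status=used, stock=4}: status is used, fails the rule → Negative.
{brand=Axo, status=used, stock=6}: status is used, fails the rule → Negative.
{brand=Delt, status=new, stock=18}: status is new, meets the rule → Positive.

Negative, Negative, Positive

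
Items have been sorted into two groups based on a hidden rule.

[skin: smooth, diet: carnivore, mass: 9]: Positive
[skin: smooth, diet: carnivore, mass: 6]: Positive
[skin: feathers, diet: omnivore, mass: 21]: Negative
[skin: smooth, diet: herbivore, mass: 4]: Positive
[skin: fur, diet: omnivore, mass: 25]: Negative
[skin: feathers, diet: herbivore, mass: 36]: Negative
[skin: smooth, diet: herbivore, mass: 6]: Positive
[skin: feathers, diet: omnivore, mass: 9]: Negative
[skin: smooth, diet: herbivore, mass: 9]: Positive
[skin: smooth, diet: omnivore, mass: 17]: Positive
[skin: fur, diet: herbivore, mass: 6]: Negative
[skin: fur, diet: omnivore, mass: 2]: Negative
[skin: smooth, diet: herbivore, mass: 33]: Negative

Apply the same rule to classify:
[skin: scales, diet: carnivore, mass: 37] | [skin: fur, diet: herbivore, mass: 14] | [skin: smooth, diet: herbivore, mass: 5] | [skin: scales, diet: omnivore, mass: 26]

All 'Positive' examples share one property — skin is smooth AND mass ≤ 17 — and every 'Negative' example lacks it.
[skin: scales, diet: carnivore, mass: 37]: skin is scales, mass = 37, does not pass → Negative. [skin: fur, diet: herbivore, mass: 14]: skin is fur, mass = 14, does not pass → Negative. [skin: smooth, diet: herbivore, mass: 5]: skin is smooth, mass = 5, checks out → Positive. [skin: scales, diet: omnivore, mass: 26]: skin is scales, mass = 26, does not pass → Negative.

Negative, Negative, Positive, Negative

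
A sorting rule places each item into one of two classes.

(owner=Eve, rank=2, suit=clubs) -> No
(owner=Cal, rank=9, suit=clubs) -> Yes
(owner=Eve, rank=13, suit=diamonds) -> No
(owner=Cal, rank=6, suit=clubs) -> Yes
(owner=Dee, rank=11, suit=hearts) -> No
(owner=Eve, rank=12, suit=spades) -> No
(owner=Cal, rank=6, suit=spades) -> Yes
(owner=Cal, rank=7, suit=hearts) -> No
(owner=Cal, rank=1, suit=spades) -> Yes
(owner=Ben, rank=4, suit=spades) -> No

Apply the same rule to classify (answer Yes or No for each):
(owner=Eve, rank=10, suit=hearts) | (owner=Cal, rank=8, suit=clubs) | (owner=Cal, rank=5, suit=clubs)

No, Yes, Yes

Rule: owner is Cal AND rank ≠ 7. This holds for each 'Yes' example and fails for each 'No' one.
No: (owner=Eve, rank=10, suit=hearts), since owner is Eve, rank = 10.
Yes: (owner=Cal, rank=8, suit=clubs), since owner is Cal, rank = 8.
Yes: (owner=Cal, rank=5, suit=clubs), since owner is Cal, rank = 5.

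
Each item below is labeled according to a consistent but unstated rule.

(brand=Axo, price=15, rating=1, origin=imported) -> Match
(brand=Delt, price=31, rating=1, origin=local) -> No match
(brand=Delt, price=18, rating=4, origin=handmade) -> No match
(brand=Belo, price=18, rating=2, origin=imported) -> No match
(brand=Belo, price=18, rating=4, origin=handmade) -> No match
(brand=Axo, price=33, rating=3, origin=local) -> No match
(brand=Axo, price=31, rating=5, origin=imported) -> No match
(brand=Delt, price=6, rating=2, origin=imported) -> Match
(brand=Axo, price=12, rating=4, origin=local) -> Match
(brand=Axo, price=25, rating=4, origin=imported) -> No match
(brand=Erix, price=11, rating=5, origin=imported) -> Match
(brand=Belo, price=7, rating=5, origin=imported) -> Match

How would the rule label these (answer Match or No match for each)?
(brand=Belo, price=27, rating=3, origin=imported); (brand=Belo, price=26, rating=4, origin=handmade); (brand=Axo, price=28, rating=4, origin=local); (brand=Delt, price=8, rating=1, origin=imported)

No match, No match, No match, Match

Rule: price ≤ 15. This holds for each 'Match' example and fails for each 'No match' one.
(brand=Belo, price=27, rating=3, origin=imported): No match (price = 27).
(brand=Belo, price=26, rating=4, origin=handmade): No match (price = 26).
(brand=Axo, price=28, rating=4, origin=local): No match (price = 28).
(brand=Delt, price=8, rating=1, origin=imported): Match (price = 8).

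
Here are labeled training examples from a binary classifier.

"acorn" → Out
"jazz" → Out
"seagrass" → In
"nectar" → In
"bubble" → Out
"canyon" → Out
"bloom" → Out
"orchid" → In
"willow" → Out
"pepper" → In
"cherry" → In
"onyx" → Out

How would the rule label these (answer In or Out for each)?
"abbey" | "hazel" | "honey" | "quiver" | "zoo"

Out, Out, Out, In, Out

All 'In' examples share one property — even length AND contains 'r' — and every 'Out' example lacks it.
"abbey": length 5, no 'r' — does not pass, so Out.
"hazel": length 5, no 'r' — does not pass, so Out.
"honey": length 5, no 'r' — does not pass, so Out.
"quiver": length 6, has 'r' — meets the rule, so In.
"zoo": length 3, no 'r' — does not pass, so Out.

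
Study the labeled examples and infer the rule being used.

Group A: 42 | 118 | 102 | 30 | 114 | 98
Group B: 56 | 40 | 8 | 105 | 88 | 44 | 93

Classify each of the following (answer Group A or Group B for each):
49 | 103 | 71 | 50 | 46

'Group A' ⟺ ≡ 2 (mod 4).
49: Group B (49 mod 4 = 1). 103: Group B (103 mod 4 = 3). 71: Group B (71 mod 4 = 3). 50: Group A (50 mod 4 = 2). 46: Group A (46 mod 4 = 2).

Group B, Group B, Group B, Group A, Group A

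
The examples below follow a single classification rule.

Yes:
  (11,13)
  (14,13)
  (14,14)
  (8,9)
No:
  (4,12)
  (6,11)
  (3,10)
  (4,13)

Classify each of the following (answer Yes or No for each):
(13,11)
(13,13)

'Yes' ⟺ first ≥ 8.
(13,11): first 13 — fits, so Yes. (13,13): first 13 — fits, so Yes.

Yes, Yes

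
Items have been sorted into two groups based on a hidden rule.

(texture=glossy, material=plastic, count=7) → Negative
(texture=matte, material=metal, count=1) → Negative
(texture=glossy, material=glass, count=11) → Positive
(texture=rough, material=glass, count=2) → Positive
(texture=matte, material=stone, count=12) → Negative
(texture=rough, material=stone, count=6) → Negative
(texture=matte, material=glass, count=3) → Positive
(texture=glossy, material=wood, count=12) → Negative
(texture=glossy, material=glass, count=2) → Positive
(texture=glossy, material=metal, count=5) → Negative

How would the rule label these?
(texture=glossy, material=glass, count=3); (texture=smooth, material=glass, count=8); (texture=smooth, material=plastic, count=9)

Rule: material is glass. This holds for each 'Positive' example and fails for each 'Negative' one.
(texture=glossy, material=glass, count=3): material is glass, meets the rule → Positive. (texture=smooth, material=glass, count=8): material is glass, meets the rule → Positive. (texture=smooth, material=plastic, count=9): material is plastic, doesn't match → Negative.

Positive, Positive, Negative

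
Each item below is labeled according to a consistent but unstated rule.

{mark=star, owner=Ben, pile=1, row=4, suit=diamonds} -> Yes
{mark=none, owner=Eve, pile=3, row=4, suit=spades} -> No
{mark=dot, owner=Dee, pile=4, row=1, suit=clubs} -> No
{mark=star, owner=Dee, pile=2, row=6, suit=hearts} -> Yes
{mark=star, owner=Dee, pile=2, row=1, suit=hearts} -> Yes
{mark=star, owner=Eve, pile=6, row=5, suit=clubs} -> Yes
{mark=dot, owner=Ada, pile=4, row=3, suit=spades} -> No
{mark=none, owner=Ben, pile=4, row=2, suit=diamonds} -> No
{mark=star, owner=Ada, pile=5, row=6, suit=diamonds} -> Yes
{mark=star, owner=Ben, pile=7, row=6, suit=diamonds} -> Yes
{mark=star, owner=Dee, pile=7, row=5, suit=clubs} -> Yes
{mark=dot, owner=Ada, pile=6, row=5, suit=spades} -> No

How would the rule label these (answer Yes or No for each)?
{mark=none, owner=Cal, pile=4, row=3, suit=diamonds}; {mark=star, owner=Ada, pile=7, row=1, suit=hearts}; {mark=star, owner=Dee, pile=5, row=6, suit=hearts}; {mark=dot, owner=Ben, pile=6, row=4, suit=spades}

'Yes' ⟺ mark is star.
{mark=none, owner=Cal, pile=4, row=3, suit=diamonds}: No (mark is none).
{mark=star, owner=Ada, pile=7, row=1, suit=hearts}: Yes (mark is star).
{mark=star, owner=Dee, pile=5, row=6, suit=hearts}: Yes (mark is star).
{mark=dot, owner=Ben, pile=6, row=4, suit=spades}: No (mark is dot).

No, Yes, Yes, No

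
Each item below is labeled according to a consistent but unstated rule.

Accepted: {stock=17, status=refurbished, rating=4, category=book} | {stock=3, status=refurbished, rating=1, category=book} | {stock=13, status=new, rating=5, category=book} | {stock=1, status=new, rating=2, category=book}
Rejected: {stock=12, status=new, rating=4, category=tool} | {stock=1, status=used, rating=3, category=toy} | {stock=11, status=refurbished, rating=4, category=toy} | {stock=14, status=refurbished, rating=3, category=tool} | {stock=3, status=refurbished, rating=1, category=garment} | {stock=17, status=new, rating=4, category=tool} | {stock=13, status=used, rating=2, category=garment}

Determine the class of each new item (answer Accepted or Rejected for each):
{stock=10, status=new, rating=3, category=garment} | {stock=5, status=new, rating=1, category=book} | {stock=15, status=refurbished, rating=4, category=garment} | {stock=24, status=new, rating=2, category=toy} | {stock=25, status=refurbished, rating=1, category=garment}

The classifier is using: category is book.
{stock=10, status=new, rating=3, category=garment}: category is garment, fails this test → Rejected.
{stock=5, status=new, rating=1, category=book}: category is book, checks out → Accepted.
{stock=15, status=refurbished, rating=4, category=garment}: category is garment, fails this test → Rejected.
{stock=24, status=new, rating=2, category=toy}: category is toy, fails this test → Rejected.
{stock=25, status=refurbished, rating=1, category=garment}: category is garment, fails this test → Rejected.

Rejected, Accepted, Rejected, Rejected, Rejected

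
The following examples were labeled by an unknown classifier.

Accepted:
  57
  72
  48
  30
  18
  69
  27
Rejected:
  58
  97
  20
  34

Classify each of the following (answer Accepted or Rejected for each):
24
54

Looking at the examples, the only property every 'Accepted' case has and every 'Rejected' case lacks is: multiple of 3.
24 — 24 = 3·8, hence Accepted.
54 — 54 = 3·18, hence Accepted.

Accepted, Accepted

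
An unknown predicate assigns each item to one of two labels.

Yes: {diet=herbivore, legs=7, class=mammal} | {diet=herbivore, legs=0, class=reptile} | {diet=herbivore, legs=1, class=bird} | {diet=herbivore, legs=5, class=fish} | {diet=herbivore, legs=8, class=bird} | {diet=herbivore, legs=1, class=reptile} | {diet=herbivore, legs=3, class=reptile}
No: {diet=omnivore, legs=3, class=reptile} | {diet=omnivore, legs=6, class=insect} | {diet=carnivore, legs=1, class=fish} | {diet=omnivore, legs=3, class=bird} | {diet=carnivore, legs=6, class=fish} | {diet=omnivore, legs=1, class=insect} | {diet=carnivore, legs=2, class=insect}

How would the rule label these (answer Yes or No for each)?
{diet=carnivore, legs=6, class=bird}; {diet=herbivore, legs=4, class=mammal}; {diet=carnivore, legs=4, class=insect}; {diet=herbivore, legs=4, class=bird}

The simplest hypothesis consistent with all the labels is: diet is herbivore.
{diet=carnivore, legs=6, class=bird} — diet is carnivore, hence No. {diet=herbivore, legs=4, class=mammal} — diet is herbivore, hence Yes. {diet=carnivore, legs=4, class=insect} — diet is carnivore, hence No. {diet=herbivore, legs=4, class=bird} — diet is herbivore, hence Yes.

No, Yes, No, Yes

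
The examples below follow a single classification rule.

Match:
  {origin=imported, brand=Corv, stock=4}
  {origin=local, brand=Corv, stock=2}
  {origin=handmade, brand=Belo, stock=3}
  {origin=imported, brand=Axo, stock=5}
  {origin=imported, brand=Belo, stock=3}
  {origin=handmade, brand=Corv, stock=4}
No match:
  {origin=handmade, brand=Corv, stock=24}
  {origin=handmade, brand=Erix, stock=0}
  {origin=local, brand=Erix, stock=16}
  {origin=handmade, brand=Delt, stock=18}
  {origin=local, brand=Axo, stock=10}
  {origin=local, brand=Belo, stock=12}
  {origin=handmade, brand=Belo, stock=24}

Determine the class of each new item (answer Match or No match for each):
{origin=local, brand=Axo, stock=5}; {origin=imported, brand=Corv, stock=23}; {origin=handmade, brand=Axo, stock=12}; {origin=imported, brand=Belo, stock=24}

'Match' ⟺ stock ≥ 2 AND stock ≤ 5.
{origin=local, brand=Axo, stock=5}: stock = 5, passes → Match. {origin=imported, brand=Corv, stock=23}: stock = 23, doesn't qualify → No match. {origin=handmade, brand=Axo, stock=12}: stock = 12, doesn't qualify → No match. {origin=imported, brand=Belo, stock=24}: stock = 24, doesn't qualify → No match.

Match, No match, No match, No match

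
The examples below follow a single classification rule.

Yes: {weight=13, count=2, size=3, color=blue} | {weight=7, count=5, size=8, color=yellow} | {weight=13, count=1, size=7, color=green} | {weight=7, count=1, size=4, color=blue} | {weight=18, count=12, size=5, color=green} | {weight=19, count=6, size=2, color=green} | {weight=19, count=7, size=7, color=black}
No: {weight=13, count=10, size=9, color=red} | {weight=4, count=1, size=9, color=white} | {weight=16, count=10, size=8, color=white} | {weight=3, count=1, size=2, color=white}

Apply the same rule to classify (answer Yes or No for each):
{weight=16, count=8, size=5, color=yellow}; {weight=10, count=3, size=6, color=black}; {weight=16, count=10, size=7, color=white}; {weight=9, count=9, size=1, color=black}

The classifier is using: count ≠ 10 AND weight ≥ 7.
{weight=16, count=8, size=5, color=yellow} → count = 8, weight = 16 → Yes. {weight=10, count=3, size=6, color=black} → count = 3, weight = 10 → Yes. {weight=16, count=10, size=7, color=white} → count = 10, weight = 16 → No. {weight=9, count=9, size=1, color=black} → count = 9, weight = 9 → Yes.

Yes, Yes, No, Yes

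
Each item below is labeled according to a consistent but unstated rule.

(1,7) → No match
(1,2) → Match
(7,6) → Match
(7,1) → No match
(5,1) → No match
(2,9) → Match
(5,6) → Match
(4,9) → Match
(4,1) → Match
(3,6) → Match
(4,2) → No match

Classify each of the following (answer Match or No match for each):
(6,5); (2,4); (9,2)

The pattern is that an item is 'Match' exactly when: sum is odd.
Match: (6,5), since 6+5 = 11. No match: (2,4), since 2+4 = 6. Match: (9,2), since 9+2 = 11.

Match, No match, Match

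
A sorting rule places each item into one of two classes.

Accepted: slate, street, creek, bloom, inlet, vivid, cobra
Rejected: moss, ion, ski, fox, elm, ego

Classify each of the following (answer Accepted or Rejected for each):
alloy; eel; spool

Accepted, Rejected, Accepted

Rule: length ≥ 5. This holds for each 'Accepted' example and fails for each 'Rejected' one.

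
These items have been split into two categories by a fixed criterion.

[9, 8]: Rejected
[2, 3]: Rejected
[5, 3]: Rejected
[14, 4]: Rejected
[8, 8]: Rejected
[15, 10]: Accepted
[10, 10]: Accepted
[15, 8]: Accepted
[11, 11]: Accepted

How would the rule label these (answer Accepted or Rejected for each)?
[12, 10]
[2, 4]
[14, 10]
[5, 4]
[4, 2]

Accepted, Rejected, Accepted, Rejected, Rejected

The classifier is using: sum ≥ 20.
Accepted: [12, 10], since 12+10 = 22.
Rejected: [2, 4], since 2+4 = 6.
Accepted: [14, 10], since 14+10 = 24.
Rejected: [5, 4], since 5+4 = 9.
Rejected: [4, 2], since 4+2 = 6.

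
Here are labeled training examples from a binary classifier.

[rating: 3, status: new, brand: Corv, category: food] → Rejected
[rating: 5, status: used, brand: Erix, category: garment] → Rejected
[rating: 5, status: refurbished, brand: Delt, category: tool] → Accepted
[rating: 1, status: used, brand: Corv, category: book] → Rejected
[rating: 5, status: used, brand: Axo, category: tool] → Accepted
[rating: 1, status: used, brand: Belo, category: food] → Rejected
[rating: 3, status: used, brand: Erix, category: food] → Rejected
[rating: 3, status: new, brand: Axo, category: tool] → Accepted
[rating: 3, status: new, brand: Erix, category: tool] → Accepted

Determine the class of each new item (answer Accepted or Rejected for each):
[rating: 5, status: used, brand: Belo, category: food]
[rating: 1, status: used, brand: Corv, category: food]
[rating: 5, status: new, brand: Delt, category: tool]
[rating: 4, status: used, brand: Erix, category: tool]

'Accepted' ⟺ category is tool.
[rating: 5, status: used, brand: Belo, category: food] → category is food → Rejected. [rating: 1, status: used, brand: Corv, category: food] → category is food → Rejected. [rating: 5, status: new, brand: Delt, category: tool] → category is tool → Accepted. [rating: 4, status: used, brand: Erix, category: tool] → category is tool → Accepted.

Rejected, Rejected, Accepted, Accepted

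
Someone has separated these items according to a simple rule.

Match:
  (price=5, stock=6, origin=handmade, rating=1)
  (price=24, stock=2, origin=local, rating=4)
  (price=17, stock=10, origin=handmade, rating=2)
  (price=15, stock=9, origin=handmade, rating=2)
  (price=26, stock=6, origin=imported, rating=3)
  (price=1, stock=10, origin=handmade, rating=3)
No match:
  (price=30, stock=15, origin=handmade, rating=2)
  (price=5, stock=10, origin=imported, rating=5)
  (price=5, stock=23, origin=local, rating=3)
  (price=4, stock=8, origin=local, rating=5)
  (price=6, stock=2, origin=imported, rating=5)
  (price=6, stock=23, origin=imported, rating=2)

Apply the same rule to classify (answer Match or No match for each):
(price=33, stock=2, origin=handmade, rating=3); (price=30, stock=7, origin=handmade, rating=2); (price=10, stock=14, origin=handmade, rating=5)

Match, Match, No match

All 'Match' examples share one property — rating ≤ 4 AND stock ≤ 10 — and every 'No match' example lacks it.
(price=33, stock=2, origin=handmade, rating=3): rating = 3, stock = 2 — checks out, so Match. (price=30, stock=7, origin=handmade, rating=2): rating = 2, stock = 7 — checks out, so Match. (price=10, stock=14, origin=handmade, rating=5): rating = 5, stock = 14 — doesn't qualify, so No match.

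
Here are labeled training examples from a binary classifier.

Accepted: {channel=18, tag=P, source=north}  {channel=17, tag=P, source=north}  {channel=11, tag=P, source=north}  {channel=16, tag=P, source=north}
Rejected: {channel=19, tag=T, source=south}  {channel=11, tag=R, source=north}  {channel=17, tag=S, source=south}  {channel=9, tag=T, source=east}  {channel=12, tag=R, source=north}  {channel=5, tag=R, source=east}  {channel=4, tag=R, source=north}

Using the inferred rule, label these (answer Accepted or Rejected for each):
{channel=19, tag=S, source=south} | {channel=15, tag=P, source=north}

Every 'Accepted' example satisfies: tag is P. None of the 'Rejected' examples do.
{channel=19, tag=S, source=south}: tag is S — doesn't match, so Rejected.
{channel=15, tag=P, source=north}: tag is P — matches, so Accepted.

Rejected, Accepted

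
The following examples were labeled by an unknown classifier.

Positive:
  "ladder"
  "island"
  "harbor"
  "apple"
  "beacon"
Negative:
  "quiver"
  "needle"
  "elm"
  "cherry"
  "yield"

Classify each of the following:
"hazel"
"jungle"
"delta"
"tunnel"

'Positive' ⟺ contains 'a'.

Positive, Negative, Positive, Negative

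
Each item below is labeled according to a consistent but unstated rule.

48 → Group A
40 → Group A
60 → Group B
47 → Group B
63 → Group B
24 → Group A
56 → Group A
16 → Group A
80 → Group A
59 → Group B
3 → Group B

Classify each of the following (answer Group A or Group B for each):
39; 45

'Group A' ⟺ multiple of 8.
39: 39 = 8·4 + 7 — does not pass, so Group B. 45: 45 = 8·5 + 5 — does not pass, so Group B.

Group B, Group B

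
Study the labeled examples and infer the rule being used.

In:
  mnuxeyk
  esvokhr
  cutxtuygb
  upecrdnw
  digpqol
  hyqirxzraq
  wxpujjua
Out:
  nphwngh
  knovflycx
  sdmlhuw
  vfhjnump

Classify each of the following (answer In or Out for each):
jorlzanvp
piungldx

The common property of the 'In' items is: has ≥ 2 vowels. No 'Out' item has it.
jorlzanvp — 2 vowels, hence In. piungldx — 2 vowels, hence In.

In, In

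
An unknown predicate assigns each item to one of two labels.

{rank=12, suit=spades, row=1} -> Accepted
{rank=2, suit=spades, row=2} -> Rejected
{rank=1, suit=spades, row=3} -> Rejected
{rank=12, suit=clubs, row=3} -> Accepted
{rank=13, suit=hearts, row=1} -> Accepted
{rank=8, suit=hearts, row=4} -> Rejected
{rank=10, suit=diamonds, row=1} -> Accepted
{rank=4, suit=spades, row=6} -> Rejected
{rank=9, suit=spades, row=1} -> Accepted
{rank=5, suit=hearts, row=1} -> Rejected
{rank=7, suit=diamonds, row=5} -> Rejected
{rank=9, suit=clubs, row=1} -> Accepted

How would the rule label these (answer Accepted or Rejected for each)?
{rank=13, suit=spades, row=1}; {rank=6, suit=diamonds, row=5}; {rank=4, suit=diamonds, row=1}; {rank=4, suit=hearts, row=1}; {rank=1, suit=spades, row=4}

Accepted, Rejected, Rejected, Rejected, Rejected

The rule appears to be: rank ≥ 9.
{rank=13, suit=spades, row=1} → rank = 13 → Accepted.
{rank=6, suit=diamonds, row=5} → rank = 6 → Rejected.
{rank=4, suit=diamonds, row=1} → rank = 4 → Rejected.
{rank=4, suit=hearts, row=1} → rank = 4 → Rejected.
{rank=1, suit=spades, row=4} → rank = 1 → Rejected.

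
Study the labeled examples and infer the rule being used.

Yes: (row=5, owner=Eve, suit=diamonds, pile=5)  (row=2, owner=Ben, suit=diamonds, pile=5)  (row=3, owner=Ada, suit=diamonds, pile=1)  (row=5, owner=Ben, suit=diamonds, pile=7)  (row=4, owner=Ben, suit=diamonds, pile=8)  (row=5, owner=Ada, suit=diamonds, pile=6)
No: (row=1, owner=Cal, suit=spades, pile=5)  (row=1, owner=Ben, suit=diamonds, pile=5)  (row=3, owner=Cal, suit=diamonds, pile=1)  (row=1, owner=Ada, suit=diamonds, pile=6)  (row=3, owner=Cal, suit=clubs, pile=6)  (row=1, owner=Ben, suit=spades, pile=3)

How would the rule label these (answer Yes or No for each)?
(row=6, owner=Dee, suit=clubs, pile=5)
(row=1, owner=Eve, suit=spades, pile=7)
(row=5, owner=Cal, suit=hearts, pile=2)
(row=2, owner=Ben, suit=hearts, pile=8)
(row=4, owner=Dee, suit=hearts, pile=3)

The classifier is using: owner is not Cal AND row ≥ 2.
(row=6, owner=Dee, suit=clubs, pile=5): Yes (owner is Dee, row = 6).
(row=1, owner=Eve, suit=spades, pile=7): No (owner is Eve, row = 1).
(row=5, owner=Cal, suit=hearts, pile=2): No (owner is Cal, row = 5).
(row=2, owner=Ben, suit=hearts, pile=8): Yes (owner is Ben, row = 2).
(row=4, owner=Dee, suit=hearts, pile=3): Yes (owner is Dee, row = 4).

Yes, No, No, Yes, Yes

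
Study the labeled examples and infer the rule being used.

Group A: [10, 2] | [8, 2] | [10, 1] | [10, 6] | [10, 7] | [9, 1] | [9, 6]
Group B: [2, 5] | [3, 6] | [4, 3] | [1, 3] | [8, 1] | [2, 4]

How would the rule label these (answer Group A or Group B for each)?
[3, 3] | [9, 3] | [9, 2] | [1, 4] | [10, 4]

Group B, Group A, Group A, Group B, Group A

The common property of the 'Group A' items is: sum ≥ 10. No 'Group B' item has it.
[3, 3]: Group B (3+3 = 6). [9, 3]: Group A (9+3 = 12). [9, 2]: Group A (9+2 = 11). [1, 4]: Group B (1+4 = 5). [10, 4]: Group A (10+4 = 14).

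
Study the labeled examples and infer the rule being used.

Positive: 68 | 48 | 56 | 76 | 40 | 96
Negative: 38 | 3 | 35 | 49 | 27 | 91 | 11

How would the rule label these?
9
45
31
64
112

The rule appears to be: multiple of 4.
Negative: 9, since 9 = 4·2 + 1. Negative: 45, since 45 = 4·11 + 1. Negative: 31, since 31 = 4·7 + 3. Positive: 64, since 64 = 4·16. Positive: 112, since 112 = 4·28.

Negative, Negative, Negative, Positive, Positive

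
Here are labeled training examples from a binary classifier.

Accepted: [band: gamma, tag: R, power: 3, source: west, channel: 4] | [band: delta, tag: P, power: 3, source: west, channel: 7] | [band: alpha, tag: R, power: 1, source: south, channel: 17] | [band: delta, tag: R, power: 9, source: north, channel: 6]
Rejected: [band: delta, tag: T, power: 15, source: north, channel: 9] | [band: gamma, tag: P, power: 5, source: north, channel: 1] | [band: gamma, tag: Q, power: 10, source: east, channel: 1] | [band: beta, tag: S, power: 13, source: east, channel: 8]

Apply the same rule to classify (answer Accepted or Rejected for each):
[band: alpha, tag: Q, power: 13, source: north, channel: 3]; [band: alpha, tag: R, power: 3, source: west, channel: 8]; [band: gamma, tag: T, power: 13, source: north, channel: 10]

Rejected, Accepted, Rejected

The pattern is that an item is 'Accepted' exactly when: tag is R OR source is west.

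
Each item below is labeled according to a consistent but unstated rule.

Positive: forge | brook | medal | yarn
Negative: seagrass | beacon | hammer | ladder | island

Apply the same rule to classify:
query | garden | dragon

Positive, Negative, Negative

The simplest hypothesis consistent with all the labels is: length ≤ 5.
Positive: query, since length 5.
Negative: garden, since length 6.
Negative: dragon, since length 6.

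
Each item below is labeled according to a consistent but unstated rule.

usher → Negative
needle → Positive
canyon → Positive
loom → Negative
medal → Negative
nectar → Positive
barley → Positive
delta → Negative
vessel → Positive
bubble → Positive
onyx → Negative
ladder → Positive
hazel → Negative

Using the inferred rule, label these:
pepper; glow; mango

Rule: length 6. This holds for each 'Positive' example and fails for each 'Negative' one.

Positive, Negative, Negative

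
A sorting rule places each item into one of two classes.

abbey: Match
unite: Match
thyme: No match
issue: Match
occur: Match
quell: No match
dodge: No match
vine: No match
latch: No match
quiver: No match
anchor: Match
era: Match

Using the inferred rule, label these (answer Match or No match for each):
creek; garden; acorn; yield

No match, No match, Match, No match

A rule that fits every label: starts with a vowel — true of each 'Match' example, false of each 'No match' one.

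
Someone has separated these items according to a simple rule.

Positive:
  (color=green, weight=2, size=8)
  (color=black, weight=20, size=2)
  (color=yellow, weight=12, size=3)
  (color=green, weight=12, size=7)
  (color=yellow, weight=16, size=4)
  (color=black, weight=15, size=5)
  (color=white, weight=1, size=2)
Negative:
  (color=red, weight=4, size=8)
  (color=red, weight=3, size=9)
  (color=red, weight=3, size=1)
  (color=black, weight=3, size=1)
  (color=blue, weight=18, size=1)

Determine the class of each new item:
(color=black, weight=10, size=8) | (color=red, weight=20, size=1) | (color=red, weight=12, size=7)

The classifier is using: color is not red AND size ≥ 2.
(color=black, weight=10, size=8): color is black, size = 8 — satisfies this, so Positive.
(color=red, weight=20, size=1): color is red, size = 1 — doesn't qualify, so Negative.
(color=red, weight=12, size=7): color is red, size = 7 — doesn't qualify, so Negative.

Positive, Negative, Negative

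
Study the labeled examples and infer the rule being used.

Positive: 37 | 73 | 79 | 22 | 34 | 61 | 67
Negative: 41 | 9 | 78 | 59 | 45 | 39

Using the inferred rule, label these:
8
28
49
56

Negative, Positive, Positive, Negative

The classifier is using: ≡ 1 (mod 3).
8 — 8 mod 3 = 2, hence Negative.
28 — 28 mod 3 = 1, hence Positive.
49 — 49 mod 3 = 1, hence Positive.
56 — 56 mod 3 = 2, hence Negative.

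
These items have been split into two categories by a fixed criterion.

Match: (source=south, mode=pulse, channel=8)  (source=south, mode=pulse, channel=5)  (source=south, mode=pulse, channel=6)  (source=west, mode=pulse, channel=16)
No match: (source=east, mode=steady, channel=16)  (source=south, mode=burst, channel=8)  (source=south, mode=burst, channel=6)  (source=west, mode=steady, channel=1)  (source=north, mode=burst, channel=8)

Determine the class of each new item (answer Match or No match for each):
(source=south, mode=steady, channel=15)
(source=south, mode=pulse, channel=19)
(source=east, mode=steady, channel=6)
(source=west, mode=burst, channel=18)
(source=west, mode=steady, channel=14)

The distinguishing property — mode is pulse — holds for all the 'Match' cases and none of the 'No match' cases.

No match, Match, No match, No match, No match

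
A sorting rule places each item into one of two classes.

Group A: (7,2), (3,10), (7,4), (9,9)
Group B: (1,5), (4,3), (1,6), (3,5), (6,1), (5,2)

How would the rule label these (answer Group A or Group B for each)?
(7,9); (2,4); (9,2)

Group A, Group B, Group A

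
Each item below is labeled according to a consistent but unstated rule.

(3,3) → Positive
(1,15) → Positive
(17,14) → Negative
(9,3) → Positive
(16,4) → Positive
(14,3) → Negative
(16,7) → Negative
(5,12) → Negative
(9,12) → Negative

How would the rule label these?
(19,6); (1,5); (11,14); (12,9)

All 'Positive' examples share one property — sum is even — and every 'Negative' example lacks it.
(19,6) → 19+6 = 25 → Negative. (1,5) → 1+5 = 6 → Positive. (11,14) → 11+14 = 25 → Negative. (12,9) → 12+9 = 21 → Negative.

Negative, Positive, Negative, Negative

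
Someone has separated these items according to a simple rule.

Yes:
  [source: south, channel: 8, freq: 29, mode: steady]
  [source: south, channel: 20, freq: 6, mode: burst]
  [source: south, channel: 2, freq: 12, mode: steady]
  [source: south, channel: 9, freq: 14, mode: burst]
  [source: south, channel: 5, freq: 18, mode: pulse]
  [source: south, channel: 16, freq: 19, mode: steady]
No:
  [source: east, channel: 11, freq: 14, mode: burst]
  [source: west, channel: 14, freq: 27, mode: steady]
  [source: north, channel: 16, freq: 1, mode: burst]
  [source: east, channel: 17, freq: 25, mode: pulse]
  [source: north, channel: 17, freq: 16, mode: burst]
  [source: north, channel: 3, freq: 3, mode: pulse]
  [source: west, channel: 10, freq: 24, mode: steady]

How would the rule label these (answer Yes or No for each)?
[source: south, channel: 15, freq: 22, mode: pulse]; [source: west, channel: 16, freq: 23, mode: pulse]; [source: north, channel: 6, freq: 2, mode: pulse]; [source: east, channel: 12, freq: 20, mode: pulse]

Looking at the examples, the only property every 'Yes' case has and every 'No' case lacks is: source is south.
Yes: [source: south, channel: 15, freq: 22, mode: pulse], since source is south.
No: [source: west, channel: 16, freq: 23, mode: pulse], since source is west.
No: [source: north, channel: 6, freq: 2, mode: pulse], since source is north.
No: [source: east, channel: 12, freq: 20, mode: pulse], since source is east.

Yes, No, No, No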